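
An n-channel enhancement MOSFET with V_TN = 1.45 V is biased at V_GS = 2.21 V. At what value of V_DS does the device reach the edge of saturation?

The boundary between triode and saturation is V_DS = V_GS − V_TN = V_ov.
V_ov = 2.21 − 1.45 = 0.76 V.

V_DS,sat = 0.760 V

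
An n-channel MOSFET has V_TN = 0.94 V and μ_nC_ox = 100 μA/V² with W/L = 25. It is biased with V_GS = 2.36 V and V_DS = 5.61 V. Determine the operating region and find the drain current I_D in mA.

Saturation; I_D = 2.52 mA

k_n = μ_nC_ox · (W/L) = 2.5 mA/V².
V_ov = V_GS − V_TN = 2.36 − 0.94 = 1.42 V.
Since V_DS = 5.61 V ≥ V_ov = 1.42 V, the device is in saturation.
I_D = ½ k_n V_ov² = 0.5 × 2.5 × 1.42² = 2.52 mA.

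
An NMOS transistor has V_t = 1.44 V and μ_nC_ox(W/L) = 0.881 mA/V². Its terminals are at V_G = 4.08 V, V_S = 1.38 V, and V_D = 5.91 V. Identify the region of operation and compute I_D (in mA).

Saturation; I_D = 0.699 mA

V_GS = V_G − V_S = 4.08 − 1.38 = 2.7 V; V_DS = V_D − V_S = 5.91 − 1.38 = 4.53 V.
V_ov = V_GS − V_t = 2.7 − 1.44 = 1.26 V.
Since V_DS = 4.53 V ≥ V_ov = 1.26 V, the device is in saturation.
I_D = ½ k_n V_ov² = 0.5 × 0.881 × 1.26² = 0.699 mA.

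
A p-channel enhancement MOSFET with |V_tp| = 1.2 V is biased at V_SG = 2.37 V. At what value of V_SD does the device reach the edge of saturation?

V_SD,sat = 1.17 V

The boundary between triode and saturation is V_SD = V_SG − |V_tp| = V_ov.
V_ov = 2.37 − 1.2 = 1.17 V.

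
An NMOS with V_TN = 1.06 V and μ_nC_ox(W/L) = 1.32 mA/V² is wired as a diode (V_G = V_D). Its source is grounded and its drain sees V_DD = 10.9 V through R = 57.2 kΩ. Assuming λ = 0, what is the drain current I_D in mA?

With gate tied to drain, V_GS = V_DS ≥ V_GS − V_TN, so the device is in saturation.
KCL at the drain: ½ k_n (V_GS − V_TN)² = (V_DD − V_GS)/R.
Let x = V_GS − 1.06. Then 37.8 x² + x − 9.84 = 0, giving x = 0.497 V (positive root), so V_GS = 1.56 V.
I_D = (V_DD − V_GS)/R = (10.9 − 1.56) / 57.2 = 0.163 mA.

I_D = 0.163 mA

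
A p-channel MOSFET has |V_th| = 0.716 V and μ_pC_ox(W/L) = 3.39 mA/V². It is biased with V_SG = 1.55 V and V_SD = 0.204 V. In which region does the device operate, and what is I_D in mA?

V_ov = V_SG − |V_th| = 1.55 − 0.716 = 0.834 V.
Since V_SD = 0.204 V < V_ov = 0.834 V, the device is in the triode region.
I_D = k_p [V_ov · V_SD − ½ V_SD²] = 3.39 × [0.834 × 0.204 − 0.5 × 0.204²] = 0.506 mA.

Triode; I_D = 0.506 mA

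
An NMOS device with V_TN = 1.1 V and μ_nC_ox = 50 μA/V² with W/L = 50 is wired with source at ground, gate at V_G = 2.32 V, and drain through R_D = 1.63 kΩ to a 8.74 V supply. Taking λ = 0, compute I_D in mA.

V_GS = V_G = 2.32 V, so V_ov = 2.32 − 1.1 = 1.22 V.
k_n = μ_nC_ox · (W/L) = 2.5 mA/V².
Assume saturation: I_D = ½ k_n V_ov² = 0.5 × 2.5 × 1.22² = 1.86 mA, giving V_DS = V_DD − I_D R_D = 8.74 − 1.86 × 1.63 = 5.71 V.
V_DS = 5.71 V ≥ V_ov = 1.22 V, confirming saturation.

I_D = 1.86 mA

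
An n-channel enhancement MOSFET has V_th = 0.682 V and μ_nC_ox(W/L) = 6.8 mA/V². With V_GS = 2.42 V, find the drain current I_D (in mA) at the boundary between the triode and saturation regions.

I_D = 10.3 mA

At the boundary V_DS = V_ov = V_GS − V_th = 2.42 − 0.682 = 1.74 V.
I_D = ½ k_n V_ov² = 0.5 × 6.8 × 1.74² = 10.3 mA.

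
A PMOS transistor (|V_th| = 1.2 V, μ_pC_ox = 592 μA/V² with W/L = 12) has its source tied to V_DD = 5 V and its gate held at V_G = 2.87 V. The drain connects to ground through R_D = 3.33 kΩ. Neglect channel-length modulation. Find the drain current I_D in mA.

I_D = 1.43 mA

V_SG = V_DD − V_G = 5 − 2.87 = 2.13 V, so V_ov = 2.13 − 1.2 = 0.93 V.
k_p = μ_pC_ox · (W/L) = 7.104 mA/V².
Assume saturation: I_D = ½ k_p V_ov² = 0.5 × 7.104 × 0.93² = 3.07 mA, giving V_SD = V_DD − I_D R_D = 5 − 3.07 × 3.33 = -5.23 V.
But -5.23 V < V_ov = 0.93 V, so the device is actually in triode.
In triode I_D = k_p[V_ov V_SD − ½ V_SD²] and I_D = (V_DD − V_SD)/R_D. Equating: 11.8 V_SD² − 23 V_SD + 5 = 0, giving V_SD = 0.249 V (the root below V_ov).
I_D = (5 − 0.249) / 3.33 = 1.43 mA.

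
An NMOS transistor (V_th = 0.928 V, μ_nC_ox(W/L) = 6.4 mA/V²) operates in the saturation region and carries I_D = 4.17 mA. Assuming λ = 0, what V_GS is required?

In saturation I_D = ½ k_n (V_GS − V_th)², so V_GS − V_th = √(2 I_D / k_n) = √(2 × 4.17 / 6.4) = 1.14 V.
V_GS = 0.928 + 1.14 = 2.07 V.

V_GS = 2.07 V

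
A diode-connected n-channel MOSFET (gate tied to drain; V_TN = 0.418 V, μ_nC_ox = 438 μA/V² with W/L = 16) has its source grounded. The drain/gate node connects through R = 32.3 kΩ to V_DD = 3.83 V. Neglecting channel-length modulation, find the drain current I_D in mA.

With gate tied to drain, V_GS = V_DS ≥ V_GS − V_TN, so the device is in saturation.
k_n = μ_nC_ox · (W/L) = 7.008 mA/V².
KCL at the drain: ½ k_n (V_GS − V_TN)² = (V_DD − V_GS)/R.
Let x = V_GS − 0.418. Then 113 x² + x − 3.412 = 0, giving x = 0.169 V (positive root), so V_GS = 0.587 V.
I_D = (V_DD − V_GS)/R = (3.83 − 0.587) / 32.3 = 0.1 mA.

I_D = 0.100 mA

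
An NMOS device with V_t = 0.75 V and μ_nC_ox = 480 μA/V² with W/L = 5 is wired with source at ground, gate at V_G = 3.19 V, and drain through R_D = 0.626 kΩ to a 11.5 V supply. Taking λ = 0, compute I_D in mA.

V_GS = V_G = 3.19 V, so V_ov = 3.19 − 0.75 = 2.44 V.
k_n = μ_nC_ox · (W/L) = 2.4 mA/V².
Assume saturation: I_D = ½ k_n V_ov² = 0.5 × 2.4 × 2.44² = 7.14 mA, giving V_DS = V_DD − I_D R_D = 11.5 − 7.14 × 0.626 = 7.03 V.
V_DS = 7.03 V ≥ V_ov = 2.44 V, confirming saturation.

I_D = 7.14 mA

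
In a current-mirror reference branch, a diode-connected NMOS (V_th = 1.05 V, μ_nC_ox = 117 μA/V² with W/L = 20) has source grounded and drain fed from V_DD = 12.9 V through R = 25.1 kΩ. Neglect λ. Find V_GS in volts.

V_GS = 1.67 V

With gate tied to drain, V_GS = V_DS ≥ V_GS − V_th, so the device is in saturation.
k_n = μ_nC_ox · (W/L) = 2.34 mA/V².
KCL at the drain: ½ k_n (V_GS − V_th)² = (V_DD − V_GS)/R.
Let x = V_GS − 1.05. Then 29.4 x² + x − 11.85 = 0, giving x = 0.618 V (positive root), so V_GS = 1.67 V.
I_D = (V_DD − V_GS)/R = (12.9 − 1.67) / 25.1 = 0.447 mA.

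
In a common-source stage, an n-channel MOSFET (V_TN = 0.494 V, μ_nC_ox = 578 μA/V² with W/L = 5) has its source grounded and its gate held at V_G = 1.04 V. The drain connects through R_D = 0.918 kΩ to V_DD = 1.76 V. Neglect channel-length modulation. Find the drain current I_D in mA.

V_GS = V_G = 1.04 V, so V_ov = 1.04 − 0.494 = 0.546 V.
k_n = μ_nC_ox · (W/L) = 2.89 mA/V².
Assume saturation: I_D = ½ k_n V_ov² = 0.5 × 2.89 × 0.546² = 0.431 mA, giving V_DS = V_DD − I_D R_D = 1.76 − 0.431 × 0.918 = 1.36 V.
V_DS = 1.36 V ≥ V_ov = 0.546 V, confirming saturation.

I_D = 0.431 mA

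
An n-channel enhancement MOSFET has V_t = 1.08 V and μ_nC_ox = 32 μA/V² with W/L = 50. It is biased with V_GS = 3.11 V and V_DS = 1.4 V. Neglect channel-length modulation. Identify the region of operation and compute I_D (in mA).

Triode; I_D = 2.98 mA

k_n = μ_nC_ox · (W/L) = 1.6 mA/V².
V_ov = V_GS − V_t = 3.11 − 1.08 = 2.03 V.
Since V_DS = 1.4 V < V_ov = 2.03 V, the device is in the triode region.
I_D = k_n [V_ov · V_DS − ½ V_DS²] = 1.6 × [2.03 × 1.4 − 0.5 × 1.4²] = 2.98 mA.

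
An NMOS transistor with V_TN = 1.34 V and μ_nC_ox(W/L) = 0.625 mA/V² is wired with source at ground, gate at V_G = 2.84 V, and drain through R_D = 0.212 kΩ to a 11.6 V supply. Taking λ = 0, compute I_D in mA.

I_D = 0.703 mA

V_GS = V_G = 2.84 V, so V_ov = 2.84 − 1.34 = 1.5 V.
Assume saturation: I_D = ½ k_n V_ov² = 0.5 × 0.625 × 1.5² = 0.703 mA, giving V_DS = V_DD − I_D R_D = 11.6 − 0.703 × 0.212 = 11.5 V.
V_DS = 11.5 V ≥ V_ov = 1.5 V, confirming saturation.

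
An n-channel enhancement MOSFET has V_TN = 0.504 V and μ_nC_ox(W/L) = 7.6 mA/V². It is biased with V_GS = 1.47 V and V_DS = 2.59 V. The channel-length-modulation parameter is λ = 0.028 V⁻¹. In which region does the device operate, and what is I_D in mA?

Saturation; I_D = 3.80 mA

V_ov = V_GS − V_TN = 1.47 − 0.504 = 0.966 V.
Since V_DS = 2.59 V ≥ V_ov = 0.966 V, the device is in saturation.
I_D = ½ k_n V_ov² (1 + λ V_DS) = 0.5 × 7.6 × 0.966² × (1 + 0.028 × 2.59) = 3.8 mA.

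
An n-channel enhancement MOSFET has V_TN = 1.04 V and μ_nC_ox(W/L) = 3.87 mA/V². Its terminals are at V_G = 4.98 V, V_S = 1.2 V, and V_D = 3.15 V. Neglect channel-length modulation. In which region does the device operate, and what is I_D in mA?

Triode; I_D = 13.3 mA

V_GS = V_G − V_S = 4.98 − 1.2 = 3.78 V; V_DS = V_D − V_S = 3.15 − 1.2 = 1.95 V.
V_ov = V_GS − V_TN = 3.78 − 1.04 = 2.74 V.
Since V_DS = 1.95 V < V_ov = 2.74 V, the device is in the triode region.
I_D = k_n [V_ov · V_DS − ½ V_DS²] = 3.87 × [2.74 × 1.95 − 0.5 × 1.95²] = 13.3 mA.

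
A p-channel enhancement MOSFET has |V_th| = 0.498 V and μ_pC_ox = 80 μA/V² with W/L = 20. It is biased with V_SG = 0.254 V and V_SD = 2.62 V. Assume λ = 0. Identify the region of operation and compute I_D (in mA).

V_SG = 0.254 V < |V_th| = 0.498 V, so the transistor is in cutoff.

Cutoff; I_D = 0 mA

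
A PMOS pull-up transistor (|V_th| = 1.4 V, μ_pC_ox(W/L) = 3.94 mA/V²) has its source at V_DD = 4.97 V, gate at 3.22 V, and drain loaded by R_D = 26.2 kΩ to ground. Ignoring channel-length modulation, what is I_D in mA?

V_SG = V_DD − V_G = 4.97 − 3.22 = 1.75 V, so V_ov = 1.75 − 1.4 = 0.35 V.
Assume saturation: I_D = ½ k_p V_ov² = 0.5 × 3.94 × 0.35² = 0.241 mA, giving V_SD = V_DD − I_D R_D = 4.97 − 0.241 × 26.2 = -1.35 V.
But -1.35 V < V_ov = 0.35 V, so the device is actually in triode.
In triode I_D = k_p[V_ov V_SD − ½ V_SD²] and I_D = (V_DD − V_SD)/R_D. Equating: 51.6 V_SD² − 37.13 V_SD + 4.97 = 0, giving V_SD = 0.178 V (the root below V_ov).
I_D = (4.97 − 0.178) / 26.2 = 0.183 mA.

I_D = 0.183 mA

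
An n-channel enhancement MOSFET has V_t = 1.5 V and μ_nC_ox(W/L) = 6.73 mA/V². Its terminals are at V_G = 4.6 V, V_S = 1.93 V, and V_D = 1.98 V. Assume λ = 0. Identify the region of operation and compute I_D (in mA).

Triode; I_D = 0.385 mA

V_GS = V_G − V_S = 4.6 − 1.93 = 2.67 V; V_DS = V_D − V_S = 1.98 − 1.93 = 0.05 V.
V_ov = V_GS − V_t = 2.67 − 1.5 = 1.17 V.
Since V_DS = 0.05 V < V_ov = 1.17 V, the device is in the triode region.
I_D = k_n [V_ov · V_DS − ½ V_DS²] = 6.73 × [1.17 × 0.05 − 0.5 × 0.05²] = 0.385 mA.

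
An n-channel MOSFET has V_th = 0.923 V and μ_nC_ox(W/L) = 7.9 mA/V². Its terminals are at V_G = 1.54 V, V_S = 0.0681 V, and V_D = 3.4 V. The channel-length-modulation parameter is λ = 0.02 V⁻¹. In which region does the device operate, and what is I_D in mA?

Saturation; I_D = 1.27 mA

V_GS = V_G − V_S = 1.54 − 0.0681 = 1.47 V; V_DS = V_D − V_S = 3.4 − 0.0681 = 3.33 V.
V_ov = V_GS − V_th = 1.47 − 0.923 = 0.549 V.
Since V_DS = 3.33 V ≥ V_ov = 0.549 V, the device is in saturation.
I_D = ½ k_n V_ov² (1 + λ V_DS) = 0.5 × 7.9 × 0.549² × (1 + 0.02 × 3.33) = 1.27 mA.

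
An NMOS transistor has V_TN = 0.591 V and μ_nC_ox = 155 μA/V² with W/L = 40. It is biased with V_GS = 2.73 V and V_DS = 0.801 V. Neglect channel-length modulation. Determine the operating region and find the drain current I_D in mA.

Triode; I_D = 8.63 mA

k_n = μ_nC_ox · (W/L) = 6.2 mA/V².
V_ov = V_GS − V_TN = 2.73 − 0.591 = 2.14 V.
Since V_DS = 0.801 V < V_ov = 2.14 V, the device is in the triode region.
I_D = k_n [V_ov · V_DS − ½ V_DS²] = 6.2 × [2.14 × 0.801 − 0.5 × 0.801²] = 8.63 mA.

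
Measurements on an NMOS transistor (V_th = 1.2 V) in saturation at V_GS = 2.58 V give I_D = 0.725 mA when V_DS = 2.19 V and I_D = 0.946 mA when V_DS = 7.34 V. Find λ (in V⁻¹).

λ = 0.0680 V⁻¹

With V_GS fixed, I_D ∝ (1 + λ V_DS) in saturation, so I_D2/I_D1 = (1 + λ V_DS2)/(1 + λ V_DS1).
0.946/0.725 = 1.305 = (1 + 7.34 λ)/(1 + 2.19 λ).
Solving: λ (I_D1 V_DS2 − I_D2 V_DS1) = I_D2 − I_D1, so λ = (0.946 − 0.725) / (0.725 × 7.34 − 0.946 × 2.19) = 0.221 / 3.25 = 0.068 V⁻¹.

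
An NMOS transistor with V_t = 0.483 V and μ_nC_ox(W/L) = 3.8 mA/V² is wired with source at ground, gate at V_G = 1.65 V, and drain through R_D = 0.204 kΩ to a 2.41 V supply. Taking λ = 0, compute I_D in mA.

V_GS = V_G = 1.65 V, so V_ov = 1.65 − 0.483 = 1.17 V.
Assume saturation: I_D = ½ k_n V_ov² = 0.5 × 3.8 × 1.17² = 2.59 mA, giving V_DS = V_DD − I_D R_D = 2.41 − 2.59 × 0.204 = 1.88 V.
V_DS = 1.88 V ≥ V_ov = 1.17 V, confirming saturation.

I_D = 2.59 mA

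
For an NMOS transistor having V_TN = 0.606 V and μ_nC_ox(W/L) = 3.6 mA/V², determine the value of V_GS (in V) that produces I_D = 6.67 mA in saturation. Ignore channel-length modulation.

In saturation I_D = ½ k_n (V_GS − V_TN)², so V_GS − V_TN = √(2 I_D / k_n) = √(2 × 6.67 / 3.6) = 1.92 V.
V_GS = 0.606 + 1.92 = 2.53 V.

V_GS = 2.53 V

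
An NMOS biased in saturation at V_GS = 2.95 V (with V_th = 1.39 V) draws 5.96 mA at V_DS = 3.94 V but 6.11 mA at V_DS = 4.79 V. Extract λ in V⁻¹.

With V_GS fixed, I_D ∝ (1 + λ V_DS) in saturation, so I_D2/I_D1 = (1 + λ V_DS2)/(1 + λ V_DS1).
6.11/5.96 = 1.025 = (1 + 4.79 λ)/(1 + 3.94 λ).
Solving: λ (I_D1 V_DS2 − I_D2 V_DS1) = I_D2 − I_D1, so λ = (6.11 − 5.96) / (5.96 × 4.79 − 6.11 × 3.94) = 0.15 / 4.48 = 0.0335 V⁻¹.

λ = 0.0335 V⁻¹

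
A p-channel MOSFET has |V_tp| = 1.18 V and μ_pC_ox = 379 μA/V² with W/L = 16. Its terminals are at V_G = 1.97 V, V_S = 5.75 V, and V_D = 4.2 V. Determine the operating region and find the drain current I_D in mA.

V_SG = V_S − V_G = 5.75 − 1.97 = 3.78 V; V_SD = V_S − V_D = 5.75 − 4.2 = 1.55 V.
k_p = μ_pC_ox · (W/L) = 6.064 mA/V².
V_ov = V_SG − |V_tp| = 3.78 − 1.18 = 2.6 V.
Since V_SD = 1.55 V < V_ov = 2.6 V, the device is in the triode region.
I_D = k_p [V_ov · V_SD − ½ V_SD²] = 6.064 × [2.6 × 1.55 − 0.5 × 1.55²] = 17.2 mA.

Triode; I_D = 17.2 mA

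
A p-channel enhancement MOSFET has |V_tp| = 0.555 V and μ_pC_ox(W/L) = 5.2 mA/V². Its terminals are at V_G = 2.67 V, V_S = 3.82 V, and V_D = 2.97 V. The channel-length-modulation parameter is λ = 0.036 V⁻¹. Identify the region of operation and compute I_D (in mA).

Saturation; I_D = 0.949 mA

V_SG = V_S − V_G = 3.82 − 2.67 = 1.15 V; V_SD = V_S − V_D = 3.82 − 2.97 = 0.85 V.
V_ov = V_SG − |V_tp| = 1.15 − 0.555 = 0.595 V.
Since V_SD = 0.85 V ≥ V_ov = 0.595 V, the device is in saturation.
I_D = ½ k_p V_ov² (1 + λ V_SD) = 0.5 × 5.2 × 0.595² × (1 + 0.036 × 0.85) = 0.949 mA.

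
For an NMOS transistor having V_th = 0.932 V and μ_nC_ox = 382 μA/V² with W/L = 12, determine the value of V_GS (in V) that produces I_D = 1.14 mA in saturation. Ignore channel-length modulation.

V_GS = 1.64 V

k_n = μ_nC_ox · (W/L) = 4.584 mA/V².
In saturation I_D = ½ k_n (V_GS − V_th)², so V_GS − V_th = √(2 I_D / k_n) = √(2 × 1.14 / 4.584) = 0.705 V.
V_GS = 0.932 + 0.705 = 1.64 V.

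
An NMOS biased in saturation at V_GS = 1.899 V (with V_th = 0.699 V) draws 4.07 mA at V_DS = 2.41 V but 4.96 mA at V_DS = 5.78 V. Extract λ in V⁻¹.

λ = 0.0769 V⁻¹

With V_GS fixed, I_D ∝ (1 + λ V_DS) in saturation, so I_D2/I_D1 = (1 + λ V_DS2)/(1 + λ V_DS1).
4.96/4.07 = 1.219 = (1 + 5.78 λ)/(1 + 2.41 λ).
Solving: λ (I_D1 V_DS2 − I_D2 V_DS1) = I_D2 − I_D1, so λ = (4.96 − 4.07) / (4.07 × 5.78 − 4.96 × 2.41) = 0.89 / 11.6 = 0.0769 V⁻¹.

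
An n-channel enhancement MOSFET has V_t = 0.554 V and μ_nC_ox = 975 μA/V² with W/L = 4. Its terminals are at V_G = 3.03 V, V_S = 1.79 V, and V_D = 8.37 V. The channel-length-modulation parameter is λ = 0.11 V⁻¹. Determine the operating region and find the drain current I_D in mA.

Saturation; I_D = 1.58 mA

V_GS = V_G − V_S = 3.03 − 1.79 = 1.24 V; V_DS = V_D − V_S = 8.37 − 1.79 = 6.58 V.
k_n = μ_nC_ox · (W/L) = 3.9 mA/V².
V_ov = V_GS − V_t = 1.24 − 0.554 = 0.686 V.
Since V_DS = 6.58 V ≥ V_ov = 0.686 V, the device is in saturation.
I_D = ½ k_n V_ov² (1 + λ V_DS) = 0.5 × 3.9 × 0.686² × (1 + 0.11 × 6.58) = 1.58 mA.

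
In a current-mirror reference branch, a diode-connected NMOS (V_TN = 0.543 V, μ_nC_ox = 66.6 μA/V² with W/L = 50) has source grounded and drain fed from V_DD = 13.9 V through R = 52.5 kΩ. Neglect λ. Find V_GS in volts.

With gate tied to drain, V_GS = V_DS ≥ V_GS − V_TN, so the device is in saturation.
k_n = μ_nC_ox · (W/L) = 3.33 mA/V².
KCL at the drain: ½ k_n (V_GS − V_TN)² = (V_DD − V_GS)/R.
Let x = V_GS − 0.543. Then 87.4 x² + x − 13.36 = 0, giving x = 0.385 V (positive root), so V_GS = 0.928 V.
I_D = (V_DD − V_GS)/R = (13.9 − 0.928) / 52.5 = 0.247 mA.

V_GS = 0.928 V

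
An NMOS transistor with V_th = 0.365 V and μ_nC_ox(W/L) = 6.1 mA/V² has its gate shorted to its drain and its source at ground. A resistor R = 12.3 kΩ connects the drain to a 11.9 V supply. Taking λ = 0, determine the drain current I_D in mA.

I_D = 0.894 mA

With gate tied to drain, V_GS = V_DS ≥ V_GS − V_th, so the device is in saturation.
KCL at the drain: ½ k_n (V_GS − V_th)² = (V_DD − V_GS)/R.
Let x = V_GS − 0.365. Then 37.5 x² + x − 11.54 = 0, giving x = 0.541 V (positive root), so V_GS = 0.906 V.
I_D = (V_DD − V_GS)/R = (11.9 − 0.906) / 12.3 = 0.894 mA.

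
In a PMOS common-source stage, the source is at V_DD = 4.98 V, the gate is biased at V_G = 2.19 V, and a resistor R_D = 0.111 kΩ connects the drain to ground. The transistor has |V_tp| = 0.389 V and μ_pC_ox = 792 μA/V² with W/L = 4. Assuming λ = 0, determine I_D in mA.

I_D = 9.13 mA

V_SG = V_DD − V_G = 4.98 − 2.19 = 2.79 V, so V_ov = 2.79 − 0.389 = 2.4 V.
k_p = μ_pC_ox · (W/L) = 3.168 mA/V².
Assume saturation: I_D = ½ k_p V_ov² = 0.5 × 3.168 × 2.4² = 9.13 mA, giving V_SD = V_DD − I_D R_D = 4.98 − 9.13 × 0.111 = 3.97 V.
V_SD = 3.97 V ≥ V_ov = 2.4 V, confirming saturation.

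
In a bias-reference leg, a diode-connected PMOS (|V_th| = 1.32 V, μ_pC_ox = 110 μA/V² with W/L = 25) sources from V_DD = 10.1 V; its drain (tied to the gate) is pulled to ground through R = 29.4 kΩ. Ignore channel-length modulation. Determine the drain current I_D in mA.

With gate tied to drain, V_SG = V_SD ≥ V_SG − |V_th|, so the device is in saturation.
k_p = μ_pC_ox · (W/L) = 2.75 mA/V².
KCL at the drain: ½ k_p (V_SG − |V_th|)² = (V_DD − V_SG)/R.
Let x = V_SG − 1.32. Then 40.4 x² + x − 8.78 = 0, giving x = 0.454 V (positive root), so V_SG = 1.77 V.
I_D = (V_DD − V_SG)/R = (10.1 − 1.77) / 29.4 = 0.283 mA.

I_D = 0.283 mA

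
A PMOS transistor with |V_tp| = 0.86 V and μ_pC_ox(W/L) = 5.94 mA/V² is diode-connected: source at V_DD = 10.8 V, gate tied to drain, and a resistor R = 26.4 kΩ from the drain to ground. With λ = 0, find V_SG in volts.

With gate tied to drain, V_SG = V_SD ≥ V_SG − |V_tp|, so the device is in saturation.
KCL at the drain: ½ k_p (V_SG − |V_tp|)² = (V_DD − V_SG)/R.
Let x = V_SG − 0.86. Then 78.4 x² + x − 9.94 = 0, giving x = 0.35 V (positive root), so V_SG = 1.21 V.
I_D = (V_DD − V_SG)/R = (10.8 − 1.21) / 26.4 = 0.363 mA.

V_SG = 1.21 V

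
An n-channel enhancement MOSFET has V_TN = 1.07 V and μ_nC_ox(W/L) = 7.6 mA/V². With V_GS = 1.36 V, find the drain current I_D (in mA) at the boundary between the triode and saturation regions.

I_D = 0.320 mA

At the boundary V_DS = V_ov = V_GS − V_TN = 1.36 − 1.07 = 0.29 V.
I_D = ½ k_n V_ov² = 0.5 × 7.6 × 0.29² = 0.32 mA.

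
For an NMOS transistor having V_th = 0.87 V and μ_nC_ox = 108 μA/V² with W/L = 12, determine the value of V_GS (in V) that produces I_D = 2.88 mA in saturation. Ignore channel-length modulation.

V_GS = 2.98 V

k_n = μ_nC_ox · (W/L) = 1.296 mA/V².
In saturation I_D = ½ k_n (V_GS − V_th)², so V_GS − V_th = √(2 I_D / k_n) = √(2 × 2.88 / 1.296) = 2.11 V.
V_GS = 0.87 + 2.11 = 2.98 V.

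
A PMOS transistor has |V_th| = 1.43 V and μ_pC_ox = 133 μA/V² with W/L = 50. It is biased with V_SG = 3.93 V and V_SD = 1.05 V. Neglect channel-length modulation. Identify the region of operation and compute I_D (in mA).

Triode; I_D = 13.8 mA

k_p = μ_pC_ox · (W/L) = 6.65 mA/V².
V_ov = V_SG − |V_th| = 3.93 − 1.43 = 2.5 V.
Since V_SD = 1.05 V < V_ov = 2.5 V, the device is in the triode region.
I_D = k_p [V_ov · V_SD − ½ V_SD²] = 6.65 × [2.5 × 1.05 − 0.5 × 1.05²] = 13.8 mA.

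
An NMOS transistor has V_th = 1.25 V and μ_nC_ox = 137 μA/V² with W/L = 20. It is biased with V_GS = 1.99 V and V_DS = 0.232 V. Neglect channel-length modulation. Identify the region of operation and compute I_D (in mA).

k_n = μ_nC_ox · (W/L) = 2.74 mA/V².
V_ov = V_GS − V_th = 1.99 − 1.25 = 0.74 V.
Since V_DS = 0.232 V < V_ov = 0.74 V, the device is in the triode region.
I_D = k_n [V_ov · V_DS − ½ V_DS²] = 2.74 × [0.74 × 0.232 − 0.5 × 0.232²] = 0.397 mA.

Triode; I_D = 0.397 mA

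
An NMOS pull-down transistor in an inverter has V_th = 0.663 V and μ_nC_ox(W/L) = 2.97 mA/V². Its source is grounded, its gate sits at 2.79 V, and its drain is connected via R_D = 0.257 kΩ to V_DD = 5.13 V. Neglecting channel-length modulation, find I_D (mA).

V_GS = V_G = 2.79 V, so V_ov = 2.79 − 0.663 = 2.13 V.
Assume saturation: I_D = ½ k_n V_ov² = 0.5 × 2.97 × 2.13² = 6.72 mA, giving V_DS = V_DD − I_D R_D = 5.13 − 6.72 × 0.257 = 3.4 V.
V_DS = 3.4 V ≥ V_ov = 2.13 V, confirming saturation.

I_D = 6.72 mA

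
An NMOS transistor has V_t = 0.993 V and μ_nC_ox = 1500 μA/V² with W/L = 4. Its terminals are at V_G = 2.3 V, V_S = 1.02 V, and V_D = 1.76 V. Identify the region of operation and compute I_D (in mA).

V_GS = V_G − V_S = 2.3 − 1.02 = 1.28 V; V_DS = V_D − V_S = 1.76 − 1.02 = 0.74 V.
k_n = μ_nC_ox · (W/L) = 6 mA/V².
V_ov = V_GS − V_t = 1.28 − 0.993 = 0.287 V.
Since V_DS = 0.74 V ≥ V_ov = 0.287 V, the device is in saturation.
I_D = ½ k_n V_ov² = 0.5 × 6 × 0.287² = 0.247 mA.

Saturation; I_D = 0.247 mA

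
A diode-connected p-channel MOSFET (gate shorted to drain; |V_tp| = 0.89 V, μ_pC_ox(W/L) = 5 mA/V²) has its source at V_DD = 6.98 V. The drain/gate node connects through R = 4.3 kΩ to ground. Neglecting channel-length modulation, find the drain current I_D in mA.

With gate tied to drain, V_SG = V_SD ≥ V_SG − |V_tp|, so the device is in saturation.
KCL at the drain: ½ k_p (V_SG − |V_tp|)² = (V_DD − V_SG)/R.
Let x = V_SG − 0.89. Then 10.8 x² + x − 6.09 = 0, giving x = 0.708 V (positive root), so V_SG = 1.6 V.
I_D = (V_DD − V_SG)/R = (6.98 − 1.6) / 4.3 = 1.25 mA.

I_D = 1.25 mA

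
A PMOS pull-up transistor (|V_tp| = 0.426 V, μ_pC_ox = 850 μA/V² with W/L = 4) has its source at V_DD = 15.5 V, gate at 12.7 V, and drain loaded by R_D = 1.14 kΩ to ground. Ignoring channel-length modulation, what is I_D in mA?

I_D = 9.58 mA

V_SG = V_DD − V_G = 15.5 − 12.7 = 2.8 V, so V_ov = 2.8 − 0.426 = 2.37 V.
k_p = μ_pC_ox · (W/L) = 3.4 mA/V².
Assume saturation: I_D = ½ k_p V_ov² = 0.5 × 3.4 × 2.37² = 9.58 mA, giving V_SD = V_DD − I_D R_D = 15.5 − 9.58 × 1.14 = 4.58 V.
V_SD = 4.58 V ≥ V_ov = 2.37 V, confirming saturation.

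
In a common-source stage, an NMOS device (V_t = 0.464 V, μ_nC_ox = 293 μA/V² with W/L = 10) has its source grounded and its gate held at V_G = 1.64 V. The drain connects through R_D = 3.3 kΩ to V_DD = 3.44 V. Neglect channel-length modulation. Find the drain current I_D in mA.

I_D = 0.946 mA

V_GS = V_G = 1.64 V, so V_ov = 1.64 − 0.464 = 1.18 V.
k_n = μ_nC_ox · (W/L) = 2.93 mA/V².
Assume saturation: I_D = ½ k_n V_ov² = 0.5 × 2.93 × 1.18² = 2.03 mA, giving V_DS = V_DD − I_D R_D = 3.44 − 2.03 × 3.3 = -3.25 V.
But -3.25 V < V_ov = 1.18 V, so the device is actually in triode.
In triode I_D = k_n[V_ov V_DS − ½ V_DS²] and I_D = (V_DD − V_DS)/R_D. Equating: 4.83 V_DS² − 12.37 V_DS + 3.44 = 0, giving V_DS = 0.317 V (the root below V_ov).
I_D = (3.44 − 0.317) / 3.3 = 0.946 mA.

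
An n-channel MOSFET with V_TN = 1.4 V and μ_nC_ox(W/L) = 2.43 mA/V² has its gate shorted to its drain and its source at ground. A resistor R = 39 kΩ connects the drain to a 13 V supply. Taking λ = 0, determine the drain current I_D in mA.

With gate tied to drain, V_GS = V_DS ≥ V_GS − V_TN, so the device is in saturation.
KCL at the drain: ½ k_n (V_GS − V_TN)² = (V_DD − V_GS)/R.
Let x = V_GS − 1.4. Then 47.4 x² + x − 11.6 = 0, giving x = 0.484 V (positive root), so V_GS = 1.88 V.
I_D = (V_DD − V_GS)/R = (13 − 1.88) / 39 = 0.285 mA.

I_D = 0.285 mA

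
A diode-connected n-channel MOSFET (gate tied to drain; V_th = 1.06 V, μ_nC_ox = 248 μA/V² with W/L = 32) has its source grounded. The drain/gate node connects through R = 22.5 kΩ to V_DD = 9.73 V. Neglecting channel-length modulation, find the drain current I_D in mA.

With gate tied to drain, V_GS = V_DS ≥ V_GS − V_th, so the device is in saturation.
k_n = μ_nC_ox · (W/L) = 7.936 mA/V².
KCL at the drain: ½ k_n (V_GS − V_th)² = (V_DD − V_GS)/R.
Let x = V_GS − 1.06. Then 89.3 x² + x − 8.67 = 0, giving x = 0.306 V (positive root), so V_GS = 1.37 V.
I_D = (V_DD − V_GS)/R = (9.73 − 1.37) / 22.5 = 0.372 mA.

I_D = 0.372 mA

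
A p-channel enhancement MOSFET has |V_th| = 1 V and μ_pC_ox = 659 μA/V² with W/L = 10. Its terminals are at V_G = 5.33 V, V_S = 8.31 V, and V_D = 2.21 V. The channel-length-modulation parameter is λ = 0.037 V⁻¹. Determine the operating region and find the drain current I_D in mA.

V_SG = V_S − V_G = 8.31 − 5.33 = 2.98 V; V_SD = V_S − V_D = 8.31 − 2.21 = 6.1 V.
k_p = μ_pC_ox · (W/L) = 6.59 mA/V².
V_ov = V_SG − |V_th| = 2.98 − 1 = 1.98 V.
Since V_SD = 6.1 V ≥ V_ov = 1.98 V, the device is in saturation.
I_D = ½ k_p V_ov² (1 + λ V_SD) = 0.5 × 6.59 × 1.98² × (1 + 0.037 × 6.1) = 15.8 mA.

Saturation; I_D = 15.8 mA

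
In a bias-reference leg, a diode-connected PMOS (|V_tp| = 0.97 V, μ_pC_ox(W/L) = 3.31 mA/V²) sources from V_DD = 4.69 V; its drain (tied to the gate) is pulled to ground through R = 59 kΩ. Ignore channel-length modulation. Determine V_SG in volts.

With gate tied to drain, V_SG = V_SD ≥ V_SG − |V_tp|, so the device is in saturation.
KCL at the drain: ½ k_p (V_SG − |V_tp|)² = (V_DD − V_SG)/R.
Let x = V_SG − 0.97. Then 97.6 x² + x − 3.72 = 0, giving x = 0.19 V (positive root), so V_SG = 1.16 V.
I_D = (V_DD − V_SG)/R = (4.69 − 1.16) / 59 = 0.0598 mA.

V_SG = 1.16 V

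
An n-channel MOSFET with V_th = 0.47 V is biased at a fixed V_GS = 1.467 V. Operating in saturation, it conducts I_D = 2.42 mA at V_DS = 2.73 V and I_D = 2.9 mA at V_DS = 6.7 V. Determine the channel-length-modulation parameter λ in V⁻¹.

λ = 0.0579 V⁻¹

With V_GS fixed, I_D ∝ (1 + λ V_DS) in saturation, so I_D2/I_D1 = (1 + λ V_DS2)/(1 + λ V_DS1).
2.9/2.42 = 1.198 = (1 + 6.7 λ)/(1 + 2.73 λ).
Solving: λ (I_D1 V_DS2 − I_D2 V_DS1) = I_D2 − I_D1, so λ = (2.9 − 2.42) / (2.42 × 6.7 − 2.9 × 2.73) = 0.48 / 8.3 = 0.0579 V⁻¹.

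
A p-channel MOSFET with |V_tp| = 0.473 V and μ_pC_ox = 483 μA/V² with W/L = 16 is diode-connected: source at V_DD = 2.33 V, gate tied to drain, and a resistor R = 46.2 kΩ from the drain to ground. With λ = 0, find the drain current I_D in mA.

With gate tied to drain, V_SG = V_SD ≥ V_SG − |V_tp|, so the device is in saturation.
k_p = μ_pC_ox · (W/L) = 7.728 mA/V².
KCL at the drain: ½ k_p (V_SG − |V_tp|)² = (V_DD − V_SG)/R.
Let x = V_SG − 0.473. Then 179 x² + x − 1.857 = 0, giving x = 0.0992 V (positive root), so V_SG = 0.572 V.
I_D = (V_DD − V_SG)/R = (2.33 − 0.572) / 46.2 = 0.038 mA.

I_D = 0.0380 mA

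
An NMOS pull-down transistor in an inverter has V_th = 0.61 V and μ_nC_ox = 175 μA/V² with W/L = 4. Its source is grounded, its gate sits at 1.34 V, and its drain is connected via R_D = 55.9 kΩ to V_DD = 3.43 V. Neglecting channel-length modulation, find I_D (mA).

I_D = 0.0591 mA

V_GS = V_G = 1.34 V, so V_ov = 1.34 − 0.61 = 0.73 V.
k_n = μ_nC_ox · (W/L) = 0.7 mA/V².
Assume saturation: I_D = ½ k_n V_ov² = 0.5 × 0.7 × 0.73² = 0.187 mA, giving V_DS = V_DD − I_D R_D = 3.43 − 0.187 × 55.9 = -7 V.
But -7 V < V_ov = 0.73 V, so the device is actually in triode.
In triode I_D = k_n[V_ov V_DS − ½ V_DS²] and I_D = (V_DD − V_DS)/R_D. Equating: 19.6 V_DS² − 29.56 V_DS + 3.43 = 0, giving V_DS = 0.127 V (the root below V_ov).
I_D = (3.43 − 0.127) / 55.9 = 0.0591 mA.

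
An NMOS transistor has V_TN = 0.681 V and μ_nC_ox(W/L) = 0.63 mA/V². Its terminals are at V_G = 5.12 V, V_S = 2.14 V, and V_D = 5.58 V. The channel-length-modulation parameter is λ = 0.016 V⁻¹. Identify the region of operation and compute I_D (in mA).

Saturation; I_D = 1.76 mA

V_GS = V_G − V_S = 5.12 − 2.14 = 2.98 V; V_DS = V_D − V_S = 5.58 − 2.14 = 3.44 V.
V_ov = V_GS − V_TN = 2.98 − 0.681 = 2.3 V.
Since V_DS = 3.44 V ≥ V_ov = 2.3 V, the device is in saturation.
I_D = ½ k_n V_ov² (1 + λ V_DS) = 0.5 × 0.63 × 2.3² × (1 + 0.016 × 3.44) = 1.76 mA.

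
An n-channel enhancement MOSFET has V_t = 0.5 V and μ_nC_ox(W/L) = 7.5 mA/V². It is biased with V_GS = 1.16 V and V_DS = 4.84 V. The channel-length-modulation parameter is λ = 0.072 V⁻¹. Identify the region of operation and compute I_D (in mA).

V_ov = V_GS − V_t = 1.16 − 0.5 = 0.66 V.
Since V_DS = 4.84 V ≥ V_ov = 0.66 V, the device is in saturation.
I_D = ½ k_n V_ov² (1 + λ V_DS) = 0.5 × 7.5 × 0.66² × (1 + 0.072 × 4.84) = 2.2 mA.

Saturation; I_D = 2.20 mA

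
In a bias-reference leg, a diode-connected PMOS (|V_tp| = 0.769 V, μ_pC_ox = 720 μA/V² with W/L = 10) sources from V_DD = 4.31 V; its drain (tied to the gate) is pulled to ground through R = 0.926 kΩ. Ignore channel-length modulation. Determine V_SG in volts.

With gate tied to drain, V_SG = V_SD ≥ V_SG − |V_tp|, so the device is in saturation.
k_p = μ_pC_ox · (W/L) = 7.2 mA/V².
KCL at the drain: ½ k_p (V_SG − |V_tp|)² = (V_DD − V_SG)/R.
Let x = V_SG − 0.769. Then 3.33 x² + x − 3.541 = 0, giving x = 0.892 V (positive root), so V_SG = 1.66 V.
I_D = (V_DD − V_SG)/R = (4.31 − 1.66) / 0.926 = 2.86 mA.

V_SG = 1.66 V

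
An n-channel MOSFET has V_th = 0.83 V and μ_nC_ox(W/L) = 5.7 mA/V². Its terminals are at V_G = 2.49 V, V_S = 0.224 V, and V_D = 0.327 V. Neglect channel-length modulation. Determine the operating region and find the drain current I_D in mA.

V_GS = V_G − V_S = 2.49 − 0.224 = 2.27 V; V_DS = V_D − V_S = 0.327 − 0.224 = 0.103 V.
V_ov = V_GS − V_th = 2.27 − 0.83 = 1.44 V.
Since V_DS = 0.103 V < V_ov = 1.44 V, the device is in the triode region.
I_D = k_n [V_ov · V_DS − ½ V_DS²] = 5.7 × [1.44 × 0.103 − 0.5 × 0.103²] = 0.813 mA.

Triode; I_D = 0.813 mA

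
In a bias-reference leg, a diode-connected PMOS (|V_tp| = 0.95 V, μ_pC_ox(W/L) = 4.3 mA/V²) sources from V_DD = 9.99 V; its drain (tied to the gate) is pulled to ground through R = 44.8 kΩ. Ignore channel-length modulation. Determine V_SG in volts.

With gate tied to drain, V_SG = V_SD ≥ V_SG − |V_tp|, so the device is in saturation.
KCL at the drain: ½ k_p (V_SG − |V_tp|)² = (V_DD − V_SG)/R.
Let x = V_SG − 0.95. Then 96.3 x² + x − 9.04 = 0, giving x = 0.301 V (positive root), so V_SG = 1.25 V.
I_D = (V_DD − V_SG)/R = (9.99 − 1.25) / 44.8 = 0.195 mA.

V_SG = 1.25 V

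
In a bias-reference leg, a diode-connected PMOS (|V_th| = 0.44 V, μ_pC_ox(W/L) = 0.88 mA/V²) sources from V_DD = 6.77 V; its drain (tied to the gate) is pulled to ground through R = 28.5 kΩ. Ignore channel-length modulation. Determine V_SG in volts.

V_SG = 1.11 V

With gate tied to drain, V_SG = V_SD ≥ V_SG − |V_th|, so the device is in saturation.
KCL at the drain: ½ k_p (V_SG − |V_th|)² = (V_DD − V_SG)/R.
Let x = V_SG − 0.44. Then 12.5 x² + x − 6.33 = 0, giving x = 0.672 V (positive root), so V_SG = 1.11 V.
I_D = (V_DD − V_SG)/R = (6.77 − 1.11) / 28.5 = 0.199 mA.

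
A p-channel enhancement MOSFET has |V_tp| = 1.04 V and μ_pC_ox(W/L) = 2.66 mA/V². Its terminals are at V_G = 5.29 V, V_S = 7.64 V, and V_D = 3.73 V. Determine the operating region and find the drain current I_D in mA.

Saturation; I_D = 2.28 mA

V_SG = V_S − V_G = 7.64 − 5.29 = 2.35 V; V_SD = V_S − V_D = 7.64 − 3.73 = 3.91 V.
V_ov = V_SG − |V_tp| = 2.35 − 1.04 = 1.31 V.
Since V_SD = 3.91 V ≥ V_ov = 1.31 V, the device is in saturation.
I_D = ½ k_p V_ov² = 0.5 × 2.66 × 1.31² = 2.28 mA.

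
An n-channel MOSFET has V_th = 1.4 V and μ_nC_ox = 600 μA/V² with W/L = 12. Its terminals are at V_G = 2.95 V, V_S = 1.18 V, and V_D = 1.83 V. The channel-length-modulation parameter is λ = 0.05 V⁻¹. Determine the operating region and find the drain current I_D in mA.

Saturation; I_D = 0.509 mA

V_GS = V_G − V_S = 2.95 − 1.18 = 1.77 V; V_DS = V_D − V_S = 1.83 − 1.18 = 0.65 V.
k_n = μ_nC_ox · (W/L) = 7.2 mA/V².
V_ov = V_GS − V_th = 1.77 − 1.4 = 0.37 V.
Since V_DS = 0.65 V ≥ V_ov = 0.37 V, the device is in saturation.
I_D = ½ k_n V_ov² (1 + λ V_DS) = 0.5 × 7.2 × 0.37² × (1 + 0.05 × 0.65) = 0.509 mA.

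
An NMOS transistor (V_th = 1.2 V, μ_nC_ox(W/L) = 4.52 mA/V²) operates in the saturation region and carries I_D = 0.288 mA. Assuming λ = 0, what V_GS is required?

V_GS = 1.56 V

In saturation I_D = ½ k_n (V_GS − V_th)², so V_GS − V_th = √(2 I_D / k_n) = √(2 × 0.288 / 4.52) = 0.357 V.
V_GS = 1.2 + 0.357 = 1.56 V.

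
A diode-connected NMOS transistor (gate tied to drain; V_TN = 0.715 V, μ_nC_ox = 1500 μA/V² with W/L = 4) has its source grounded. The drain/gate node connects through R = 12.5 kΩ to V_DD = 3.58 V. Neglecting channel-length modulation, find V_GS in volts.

V_GS = 0.978 V

With gate tied to drain, V_GS = V_DS ≥ V_GS − V_TN, so the device is in saturation.
k_n = μ_nC_ox · (W/L) = 6 mA/V².
KCL at the drain: ½ k_n (V_GS − V_TN)² = (V_DD − V_GS)/R.
Let x = V_GS − 0.715. Then 37.5 x² + x − 2.865 = 0, giving x = 0.263 V (positive root), so V_GS = 0.978 V.
I_D = (V_DD − V_GS)/R = (3.58 − 0.978) / 12.5 = 0.208 mA.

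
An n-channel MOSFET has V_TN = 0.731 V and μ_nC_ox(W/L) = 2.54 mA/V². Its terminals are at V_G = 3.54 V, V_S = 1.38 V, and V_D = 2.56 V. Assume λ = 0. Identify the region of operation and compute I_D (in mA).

V_GS = V_G − V_S = 3.54 − 1.38 = 2.16 V; V_DS = V_D − V_S = 2.56 − 1.38 = 1.18 V.
V_ov = V_GS − V_TN = 2.16 − 0.731 = 1.43 V.
Since V_DS = 1.18 V < V_ov = 1.43 V, the device is in the triode region.
I_D = k_n [V_ov · V_DS − ½ V_DS²] = 2.54 × [1.43 × 1.18 − 0.5 × 1.18²] = 2.51 mA.

Triode; I_D = 2.51 mA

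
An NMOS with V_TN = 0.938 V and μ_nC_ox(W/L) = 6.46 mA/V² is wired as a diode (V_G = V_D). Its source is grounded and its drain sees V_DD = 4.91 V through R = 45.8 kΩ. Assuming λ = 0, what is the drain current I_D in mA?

I_D = 0.0832 mA

With gate tied to drain, V_GS = V_DS ≥ V_GS − V_TN, so the device is in saturation.
KCL at the drain: ½ k_n (V_GS − V_TN)² = (V_DD − V_GS)/R.
Let x = V_GS − 0.938. Then 148 x² + x − 3.972 = 0, giving x = 0.161 V (positive root), so V_GS = 1.1 V.
I_D = (V_DD − V_GS)/R = (4.91 − 1.1) / 45.8 = 0.0832 mA.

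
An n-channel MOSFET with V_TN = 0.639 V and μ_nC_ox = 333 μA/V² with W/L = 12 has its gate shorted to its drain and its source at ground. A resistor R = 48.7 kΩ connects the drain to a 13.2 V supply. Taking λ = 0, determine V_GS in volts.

With gate tied to drain, V_GS = V_DS ≥ V_GS − V_TN, so the device is in saturation.
k_n = μ_nC_ox · (W/L) = 3.996 mA/V².
KCL at the drain: ½ k_n (V_GS − V_TN)² = (V_DD − V_GS)/R.
Let x = V_GS − 0.639. Then 97.3 x² + x − 12.56 = 0, giving x = 0.354 V (positive root), so V_GS = 0.993 V.
I_D = (V_DD − V_GS)/R = (13.2 − 0.993) / 48.7 = 0.251 mA.

V_GS = 0.993 V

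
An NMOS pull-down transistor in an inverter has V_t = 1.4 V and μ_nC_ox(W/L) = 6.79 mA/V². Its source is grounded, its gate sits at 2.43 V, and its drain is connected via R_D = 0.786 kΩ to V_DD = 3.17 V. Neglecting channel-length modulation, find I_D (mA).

I_D = 3.17 mA

V_GS = V_G = 2.43 V, so V_ov = 2.43 − 1.4 = 1.03 V.
Assume saturation: I_D = ½ k_n V_ov² = 0.5 × 6.79 × 1.03² = 3.6 mA, giving V_DS = V_DD − I_D R_D = 3.17 − 3.6 × 0.786 = 0.339 V.
But 0.339 V < V_ov = 1.03 V, so the device is actually in triode.
In triode I_D = k_n[V_ov V_DS − ½ V_DS²] and I_D = (V_DD − V_DS)/R_D. Equating: 2.67 V_DS² − 6.497 V_DS + 3.17 = 0, giving V_DS = 0.675 V (the root below V_ov).
I_D = (3.17 − 0.675) / 0.786 = 3.17 mA.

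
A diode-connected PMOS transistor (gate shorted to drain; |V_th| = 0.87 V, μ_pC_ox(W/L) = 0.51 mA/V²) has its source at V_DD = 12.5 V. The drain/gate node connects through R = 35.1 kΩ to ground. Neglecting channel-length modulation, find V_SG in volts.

With gate tied to drain, V_SG = V_SD ≥ V_SG − |V_th|, so the device is in saturation.
KCL at the drain: ½ k_p (V_SG − |V_th|)² = (V_DD − V_SG)/R.
Let x = V_SG − 0.87. Then 8.95 x² + x − 11.63 = 0, giving x = 1.09 V (positive root), so V_SG = 1.96 V.
I_D = (V_DD − V_SG)/R = (12.5 − 1.96) / 35.1 = 0.3 mA.

V_SG = 1.96 V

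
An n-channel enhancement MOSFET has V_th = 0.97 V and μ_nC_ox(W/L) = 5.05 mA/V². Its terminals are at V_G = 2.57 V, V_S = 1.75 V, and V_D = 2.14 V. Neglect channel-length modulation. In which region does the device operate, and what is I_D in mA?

Cutoff; I_D = 0 mA

V_GS = V_G − V_S = 2.57 − 1.75 = 0.82 V; V_DS = V_D − V_S = 2.14 − 1.75 = 0.39 V.
V_GS = 0.82 V < V_th = 0.97 V, so the transistor is in cutoff.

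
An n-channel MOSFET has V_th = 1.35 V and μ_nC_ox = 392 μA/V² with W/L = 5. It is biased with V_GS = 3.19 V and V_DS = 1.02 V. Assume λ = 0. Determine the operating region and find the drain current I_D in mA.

Triode; I_D = 2.66 mA

k_n = μ_nC_ox · (W/L) = 1.96 mA/V².
V_ov = V_GS − V_th = 3.19 − 1.35 = 1.84 V.
Since V_DS = 1.02 V < V_ov = 1.84 V, the device is in the triode region.
I_D = k_n [V_ov · V_DS − ½ V_DS²] = 1.96 × [1.84 × 1.02 − 0.5 × 1.02²] = 2.66 mA.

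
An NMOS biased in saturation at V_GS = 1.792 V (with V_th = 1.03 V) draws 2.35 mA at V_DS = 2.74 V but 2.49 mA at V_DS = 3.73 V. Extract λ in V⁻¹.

λ = 0.0721 V⁻¹

With V_GS fixed, I_D ∝ (1 + λ V_DS) in saturation, so I_D2/I_D1 = (1 + λ V_DS2)/(1 + λ V_DS1).
2.49/2.35 = 1.06 = (1 + 3.73 λ)/(1 + 2.74 λ).
Solving: λ (I_D1 V_DS2 − I_D2 V_DS1) = I_D2 − I_D1, so λ = (2.49 − 2.35) / (2.35 × 3.73 − 2.49 × 2.74) = 0.14 / 1.94 = 0.0721 V⁻¹.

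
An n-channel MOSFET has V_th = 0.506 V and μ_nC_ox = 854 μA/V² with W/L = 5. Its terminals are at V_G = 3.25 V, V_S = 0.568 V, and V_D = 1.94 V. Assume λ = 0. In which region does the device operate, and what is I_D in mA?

V_GS = V_G − V_S = 3.25 − 0.568 = 2.68 V; V_DS = V_D − V_S = 1.94 − 0.568 = 1.37 V.
k_n = μ_nC_ox · (W/L) = 4.27 mA/V².
V_ov = V_GS − V_th = 2.68 − 0.506 = 2.18 V.
Since V_DS = 1.37 V < V_ov = 2.18 V, the device is in the triode region.
I_D = k_n [V_ov · V_DS − ½ V_DS²] = 4.27 × [2.18 × 1.37 − 0.5 × 1.37²] = 8.73 mA.

Triode; I_D = 8.73 mA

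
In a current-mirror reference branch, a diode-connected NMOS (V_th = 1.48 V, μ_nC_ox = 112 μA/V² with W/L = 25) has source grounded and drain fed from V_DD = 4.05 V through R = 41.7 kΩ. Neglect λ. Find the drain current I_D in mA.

With gate tied to drain, V_GS = V_DS ≥ V_GS − V_th, so the device is in saturation.
k_n = μ_nC_ox · (W/L) = 2.8 mA/V².
KCL at the drain: ½ k_n (V_GS − V_th)² = (V_DD − V_GS)/R.
Let x = V_GS − 1.48. Then 58.4 x² + x − 2.57 = 0, giving x = 0.201 V (positive root), so V_GS = 1.68 V.
I_D = (V_DD − V_GS)/R = (4.05 − 1.68) / 41.7 = 0.0568 mA.

I_D = 0.0568 mA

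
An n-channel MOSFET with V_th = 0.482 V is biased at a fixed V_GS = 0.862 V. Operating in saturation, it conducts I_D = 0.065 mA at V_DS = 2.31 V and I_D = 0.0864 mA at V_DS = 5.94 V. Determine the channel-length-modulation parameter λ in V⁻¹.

With V_GS fixed, I_D ∝ (1 + λ V_DS) in saturation, so I_D2/I_D1 = (1 + λ V_DS2)/(1 + λ V_DS1).
0.0864/0.065 = 1.329 = (1 + 5.94 λ)/(1 + 2.31 λ).
Solving: λ (I_D1 V_DS2 − I_D2 V_DS1) = I_D2 − I_D1, so λ = (0.0864 − 0.065) / (0.065 × 5.94 − 0.0864 × 2.31) = 0.0214 / 0.187 = 0.115 V⁻¹.

λ = 0.115 V⁻¹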